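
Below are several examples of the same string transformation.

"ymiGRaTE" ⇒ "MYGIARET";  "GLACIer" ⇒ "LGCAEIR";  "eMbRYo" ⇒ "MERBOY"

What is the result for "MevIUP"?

EMIVPU

Each output is the input with this applied: swap each adjacent pair of characters (1↔2, 3↔4, ...), then convert every letter to uppercase.
"MevIUP" → "eMIvPU" → "EMIVPU".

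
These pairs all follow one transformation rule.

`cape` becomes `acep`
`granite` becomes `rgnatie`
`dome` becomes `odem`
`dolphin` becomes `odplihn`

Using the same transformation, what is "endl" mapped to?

neld

The pattern: swap each adjacent pair of characters (1↔2, 3↔4, ...).
Doing the same to "endl": "neld".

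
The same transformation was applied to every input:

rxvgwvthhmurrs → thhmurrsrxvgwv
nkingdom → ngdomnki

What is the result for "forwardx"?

wardxfor

The transformation: move the last character to the front, then swap the front and back halves of the string.
On "forwardx" that produces "wardxfor".
(Check on "nkingdom": → "mnkingdo" → "ngdomnki" ✓)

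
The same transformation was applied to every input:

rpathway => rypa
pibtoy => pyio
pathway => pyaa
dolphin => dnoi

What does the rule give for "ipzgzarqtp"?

The rule is to take characters alternately from the front and the back (1st, last, 2nd, 2nd-last, ...), then keep only the first 4 characters.
On "ipzgzarqtp" that produces "ippt".
(Check on "rpathway": → "rypaawth" → "rypa" ✓)

ippt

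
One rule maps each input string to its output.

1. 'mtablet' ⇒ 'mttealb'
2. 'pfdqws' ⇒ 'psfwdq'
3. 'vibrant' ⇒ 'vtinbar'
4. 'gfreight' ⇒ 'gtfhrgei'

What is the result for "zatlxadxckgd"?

Each output is the input with this applied: take characters alternately from the front and the back (1st, last, 2nd, 2nd-last, ...).
On "zatlxadxckgd" that produces "zdagtklcxxad".

zdagtklcxxad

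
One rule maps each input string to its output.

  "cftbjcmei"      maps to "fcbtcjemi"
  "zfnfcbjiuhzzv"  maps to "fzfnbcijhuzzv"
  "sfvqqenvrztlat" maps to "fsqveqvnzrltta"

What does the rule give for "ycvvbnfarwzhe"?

cyvvnbafwrhze

The pattern: swap each adjacent pair of characters (1↔2, 3↔4, ...).
Doing the same to "ycvvbnfarwzhe": "cyvvnbafwrhze".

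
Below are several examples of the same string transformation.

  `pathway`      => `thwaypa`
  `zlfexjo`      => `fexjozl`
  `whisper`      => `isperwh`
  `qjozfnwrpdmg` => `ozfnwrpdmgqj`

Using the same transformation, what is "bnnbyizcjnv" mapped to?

nbyizcjnvbn

What's happening: move the first 2 characters to the end (rotate left by 2).
"bnnbyizcjnv" → "nbyizcjnvbn".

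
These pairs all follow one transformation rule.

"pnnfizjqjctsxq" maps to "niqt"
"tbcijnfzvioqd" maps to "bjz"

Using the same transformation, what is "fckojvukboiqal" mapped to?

cjki

Each output is the input with this applied: delete the last 3 characters, then keep one character in every 3, starting at position 2 (positions 2nd, 5th, 8th, ...).
For "fckojvukboiqal", step one produces "fckojvukboi"; step two turns that into "cjki".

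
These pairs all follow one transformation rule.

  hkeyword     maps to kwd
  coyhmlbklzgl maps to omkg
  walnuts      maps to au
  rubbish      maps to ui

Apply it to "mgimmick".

gmk

Each output is the input with this applied: keep one character in every 3, starting at position 2 (positions 2nd, 5th, 8th, ...).
"mgimmick" → "gmk".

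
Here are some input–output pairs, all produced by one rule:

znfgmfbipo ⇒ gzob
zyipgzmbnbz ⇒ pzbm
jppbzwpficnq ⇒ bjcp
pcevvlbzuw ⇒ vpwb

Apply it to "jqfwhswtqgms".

wjgw

The transformation: keep one character in every 3, starting at position 1 (positions 1st, 4th, 7th, ...), then swap each adjacent pair of characters (1↔2, 3↔4, ...).
Applying both steps to "jqfwhswtqgms": "jwwg", then "wjgw".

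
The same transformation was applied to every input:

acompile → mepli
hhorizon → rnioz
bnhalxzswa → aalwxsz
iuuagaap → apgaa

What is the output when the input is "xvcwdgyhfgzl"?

What's happening: delete the first 3 characters, then take characters alternately from the front and the back (1st, last, 2nd, 2nd-last, ...).
Starting from "xvcwdgyhfgzl": after the first operation, "wdgyhfgzl"; after the second, "wldzggyfh".
(Check on "hhorizon": → "rizon" → "rnioz" ✓)

wldzggyfh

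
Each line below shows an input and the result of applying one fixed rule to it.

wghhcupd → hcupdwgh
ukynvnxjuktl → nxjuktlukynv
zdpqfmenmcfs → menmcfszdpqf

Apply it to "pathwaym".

hwaympat

What's happening: swap the front and back halves of the string, then move the last character to the front.
For "pathwaym", step one produces "waympath"; step two turns that into "hwaympat".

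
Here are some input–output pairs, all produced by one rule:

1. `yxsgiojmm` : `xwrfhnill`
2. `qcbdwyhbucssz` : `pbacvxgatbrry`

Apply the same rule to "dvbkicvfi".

The rule is to shift every letter 1 place backward in the alphabet (wrapping around).
Applying that to "dvbkicvfi" gives "cuajhbueh".

cuajhbueh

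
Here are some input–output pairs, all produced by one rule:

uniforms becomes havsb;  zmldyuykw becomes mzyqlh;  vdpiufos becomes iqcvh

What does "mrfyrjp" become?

What's happening: shift every letter 13 places forward in the alphabet (wrapping around) — i.e. ROT13, then delete the last 3 characters.
Working it through for "mrfyrjp": intermediate "zeslewc", final "zesl".

zesl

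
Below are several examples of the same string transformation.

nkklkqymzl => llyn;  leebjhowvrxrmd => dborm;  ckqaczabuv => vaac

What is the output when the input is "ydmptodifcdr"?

rpdc

The pattern: swap the first and last characters, then keep one character in every 3, starting at position 1 (positions 1st, 4th, 7th, ...).
Applying both steps to "ydmptodifcdr": "rdmptodifcdy", then "rpdc".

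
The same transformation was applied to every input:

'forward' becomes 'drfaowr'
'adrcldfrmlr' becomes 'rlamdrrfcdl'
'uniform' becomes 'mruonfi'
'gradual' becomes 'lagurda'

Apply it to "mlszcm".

mcmzls

The rule is to move the last character to the front, then take characters alternately from the front and the back (1st, last, 2nd, 2nd-last, ...).
Working it through for "mlszcm": intermediate "mmlszc", final "mcmzls".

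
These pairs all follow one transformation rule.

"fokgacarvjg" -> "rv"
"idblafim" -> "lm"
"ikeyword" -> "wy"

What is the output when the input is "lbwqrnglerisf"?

sw

The pattern: sort the characters into alphabetical order, then keep only the last 2 characters.
So "lbwqrnglerisf" becomes "sw".
(Check on "idblafim": → "abdfiilm" → "lm" ✓)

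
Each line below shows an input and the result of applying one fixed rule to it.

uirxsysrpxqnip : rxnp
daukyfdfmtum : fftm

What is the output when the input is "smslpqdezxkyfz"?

The transformation: keep every other character starting from the second (positions 2nd, 4th, 6th, ...), then keep only the last 4 characters.
For "smslpqdezxkyfz", step one produces "mlqexyz"; step two turns that into "exyz".
(Check on "uirxsysrpxqnip": → "ixyrxnp" → "rxnp" ✓)

exyz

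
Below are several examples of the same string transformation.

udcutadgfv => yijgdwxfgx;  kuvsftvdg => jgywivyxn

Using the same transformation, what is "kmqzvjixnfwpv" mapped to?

ysziqalmyctpn

The pattern: reverse the string, then shift every letter 3 places forward in the alphabet (wrapping around).
Applying both steps to "kmqzvjixnfwpv": "vpwfnxijvzqmk", then "ysziqalmyctpn".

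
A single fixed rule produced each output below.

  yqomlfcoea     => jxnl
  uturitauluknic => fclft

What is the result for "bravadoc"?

mgz

In each case the input is transformed by: shift every letter 11 places forward in the alphabet (wrapping around), then keep one character in every 3, starting at position 1 (positions 1st, 4th, 7th, ...).
"bravadoc" → "mclglozn" → "mgz".
(Check on "uturitauluknic": → "fefctelfwfvytn" → "fclft" ✓)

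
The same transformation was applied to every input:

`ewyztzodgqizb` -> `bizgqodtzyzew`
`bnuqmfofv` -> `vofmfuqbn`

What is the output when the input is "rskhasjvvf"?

What's happening: swap each adjacent pair of characters (1↔2, 3↔4, ...), then reverse the string.
Applying both steps to "rskhasjvvf": "srhksavjfv", then "vfjvaskhrs".

vfjvaskhrs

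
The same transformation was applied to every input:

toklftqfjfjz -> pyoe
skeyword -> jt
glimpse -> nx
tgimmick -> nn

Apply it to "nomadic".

The transformation: keep one character in every 3, starting at position 3 (positions 3rd, 6th, 9th, ...), then shift every letter 5 places forward in the alphabet (wrapping around).
Starting from "nomadic": after the first operation, "mi"; after the second, "rn".
(Check on "toklftqfjfjz": → "ktjz" → "pyoe" ✓)

rn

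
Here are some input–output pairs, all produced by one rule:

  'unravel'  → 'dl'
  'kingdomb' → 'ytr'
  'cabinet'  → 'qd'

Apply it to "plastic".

bj

In each case the input is transformed by: shift every letter 10 places backward in the alphabet (wrapping around), then keep one character in every 3, starting at position 2 (positions 2nd, 5th, 8th, ...).
Applying both steps to "plastic": "fbqijys", then "bj".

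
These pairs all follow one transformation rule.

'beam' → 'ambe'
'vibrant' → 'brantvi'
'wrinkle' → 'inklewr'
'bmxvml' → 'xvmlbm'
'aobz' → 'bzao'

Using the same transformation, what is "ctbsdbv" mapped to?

The transformation: move the first 2 characters to the end (rotate left by 2).
On "ctbsdbv" that produces "bsdbvct".

bsdbvct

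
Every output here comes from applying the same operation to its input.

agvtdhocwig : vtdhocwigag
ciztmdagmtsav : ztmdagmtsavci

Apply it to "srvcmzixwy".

The transformation: move the first 2 characters to the end (rotate left by 2).
On "srvcmzixwy" that produces "vcmzixwysr".

vcmzixwysr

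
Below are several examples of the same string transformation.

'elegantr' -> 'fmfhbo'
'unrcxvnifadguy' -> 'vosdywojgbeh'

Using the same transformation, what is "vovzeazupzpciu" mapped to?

Rule — delete the last 2 characters, then shift every letter 1 place forward in the alphabet (wrapping around).
So "vovzeazupzpciu" becomes "wpwafbavqaqd".
(Check on "unrcxvnifadguy": → "unrcxvnifadg" → "vosdywojgbeh" ✓)

wpwafbavqaqd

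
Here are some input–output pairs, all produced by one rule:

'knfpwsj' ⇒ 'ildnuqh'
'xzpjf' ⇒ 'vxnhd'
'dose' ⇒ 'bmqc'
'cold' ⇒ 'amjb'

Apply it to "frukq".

The rule is to shift every letter 2 places backward in the alphabet (wrapping around).
So "frukq" becomes "dpsio".

dpsio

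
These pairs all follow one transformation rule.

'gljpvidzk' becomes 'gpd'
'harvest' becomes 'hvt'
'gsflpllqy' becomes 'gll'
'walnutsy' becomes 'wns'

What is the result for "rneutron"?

In each case the input is transformed by: keep one character in every 3, starting at position 1 (positions 1st, 4th, 7th, ...).
Doing the same to "rneutron": "ruo".

ruo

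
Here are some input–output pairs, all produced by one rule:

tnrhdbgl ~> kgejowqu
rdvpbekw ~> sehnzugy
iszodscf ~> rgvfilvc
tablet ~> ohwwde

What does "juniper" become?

lshumxq

Looking at the pairs, the operation is to move the first 3 characters to the end (rotate left by 3), then shift every letter 3 places forward in the alphabet (wrapping around).
Working it through for "juniper": intermediate "iperjun", final "lshumxq".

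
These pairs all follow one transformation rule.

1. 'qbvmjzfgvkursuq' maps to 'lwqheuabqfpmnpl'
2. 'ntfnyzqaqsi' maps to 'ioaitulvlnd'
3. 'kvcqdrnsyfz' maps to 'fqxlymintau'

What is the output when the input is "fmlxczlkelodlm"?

ahgsxugfzgjygh

Looking at the pairs, the operation is to shift every letter 5 places backward in the alphabet (wrapping around).
For "fmlxczlkelodlm" the result is "ahgsxugfzgjygh".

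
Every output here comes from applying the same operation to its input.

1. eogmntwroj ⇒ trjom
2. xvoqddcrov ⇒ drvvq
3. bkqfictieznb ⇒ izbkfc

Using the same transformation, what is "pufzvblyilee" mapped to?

yleuzb

The pattern: keep every other character starting from the second (positions 2nd, 4th, 6th, ...), then move the last 3 characters to the front (rotate right by 3).
On "pufzvblyilee": the first step gives "uzbyle", and the second then gives "yleuzb".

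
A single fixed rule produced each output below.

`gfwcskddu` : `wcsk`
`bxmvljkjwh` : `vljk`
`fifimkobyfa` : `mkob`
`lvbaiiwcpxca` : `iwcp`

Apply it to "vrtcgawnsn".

The pattern: delete the last 3 characters, then keep only the last 4 characters.
Starting from "vrtcgawnsn": after the first operation, "vrtcgaw"; after the second, "cgaw".
(Check on "fifimkobyfa": → "fifimkob" → "mkob" ✓)

cgaw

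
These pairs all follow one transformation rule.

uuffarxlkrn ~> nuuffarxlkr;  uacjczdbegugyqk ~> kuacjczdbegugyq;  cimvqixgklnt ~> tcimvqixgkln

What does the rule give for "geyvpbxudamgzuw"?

wgeyvpbxudamgzu

The rule is to move the last character to the front.
For "geyvpbxudamgzuw" the result is "wgeyvpbxudamgzu".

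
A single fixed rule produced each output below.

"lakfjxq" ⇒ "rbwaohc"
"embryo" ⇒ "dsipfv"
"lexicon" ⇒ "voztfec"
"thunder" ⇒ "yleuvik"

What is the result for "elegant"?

What's happening: move the first character to the end, then shift every letter 9 places backward in the alphabet (wrapping around).
Applying both steps to "elegant": "legante", then "cvxrekv".

cvxrekv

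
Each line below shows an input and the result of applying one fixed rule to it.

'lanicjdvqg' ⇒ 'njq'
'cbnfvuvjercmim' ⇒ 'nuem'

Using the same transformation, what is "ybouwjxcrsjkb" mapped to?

ojrk

The transformation: keep one character in every 3, starting at position 3 (positions 3rd, 6th, 9th, ...).
"ybouwjxcrsjkb" → "ojrk".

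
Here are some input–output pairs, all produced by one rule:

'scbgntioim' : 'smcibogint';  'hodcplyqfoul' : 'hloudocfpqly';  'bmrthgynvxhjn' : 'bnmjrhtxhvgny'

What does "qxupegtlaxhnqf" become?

qfxqunphexgatl

The rule is to take characters alternately from the front and the back (1st, last, 2nd, 2nd-last, ...).
For "qxupegtlaxhnqf" the result is "qfxqunphexgatl".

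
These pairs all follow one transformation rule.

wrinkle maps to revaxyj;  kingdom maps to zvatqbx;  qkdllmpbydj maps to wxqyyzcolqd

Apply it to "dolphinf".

sbycuvaq

In each case the input is transformed by: swap the first and last characters, then shift every letter 13 places forward in the alphabet (wrapping around) — i.e. ROT13.
For "dolphinf", step one produces "folphind"; step two turns that into "sbycuvaq".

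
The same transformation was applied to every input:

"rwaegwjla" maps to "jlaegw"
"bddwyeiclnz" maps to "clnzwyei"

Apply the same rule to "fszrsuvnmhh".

nmhhrsuv

The pattern: delete the first 3 characters, then swap the front and back halves of the string.
On "fszrsuvnmhh": the first step gives "rsuvnmhh", and the second then gives "nmhhrsuv".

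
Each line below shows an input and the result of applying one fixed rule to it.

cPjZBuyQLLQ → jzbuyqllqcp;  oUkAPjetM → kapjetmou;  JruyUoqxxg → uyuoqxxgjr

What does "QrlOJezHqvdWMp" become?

Looking at the pairs, the operation is to move the first 2 characters to the end (rotate left by 2), then convert every letter to lowercase.
On "QrlOJezHqvdWMp": the first step gives "lOJezHqvdWMpQr", and the second then gives "lojezhqvdwmpqr".

lojezhqvdwmpqr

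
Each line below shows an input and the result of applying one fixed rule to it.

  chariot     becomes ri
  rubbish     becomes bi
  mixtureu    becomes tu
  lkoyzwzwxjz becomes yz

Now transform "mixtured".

tu

Looking at the pairs, the operation is to delete the first 3 characters, then keep only the first 2 characters.
"mixtured" → "tured" → "tu".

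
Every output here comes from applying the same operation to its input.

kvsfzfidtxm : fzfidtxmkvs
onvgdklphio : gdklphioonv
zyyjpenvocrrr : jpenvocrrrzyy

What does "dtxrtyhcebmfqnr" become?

The rule is to move the first 3 characters to the end (rotate left by 3).
Doing the same to "dtxrtyhcebmfqnr": "rtyhcebmfqnrdtx".

rtyhcebmfqnrdtx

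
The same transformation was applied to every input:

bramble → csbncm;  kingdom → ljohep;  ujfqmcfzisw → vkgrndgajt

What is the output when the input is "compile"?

The rule is to shift every letter 1 place forward in the alphabet (wrapping around), then delete the last character.
"compile" → "dpnqjmf" → "dpnqjm".

dpnqjm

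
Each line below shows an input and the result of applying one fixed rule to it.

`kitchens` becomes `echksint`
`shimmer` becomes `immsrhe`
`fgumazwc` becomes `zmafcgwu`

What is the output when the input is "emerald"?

earedml

The transformation: take characters alternately from the front and the back (1st, last, 2nd, 2nd-last, ...), then move the last 3 characters to the front (rotate right by 3).
Applying both steps to "emerald": "edmlear", then "earedml".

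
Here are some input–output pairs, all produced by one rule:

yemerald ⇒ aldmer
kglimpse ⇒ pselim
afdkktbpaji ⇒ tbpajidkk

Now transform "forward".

The pattern: delete the first 2 characters, then move the first 3 characters to the end (rotate left by 3).
"forward" → "rward" → "rdrwa".

rdrwa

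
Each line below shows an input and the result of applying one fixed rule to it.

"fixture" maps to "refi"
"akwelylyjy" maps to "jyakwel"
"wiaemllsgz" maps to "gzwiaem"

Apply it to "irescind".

ndire

In each case the input is transformed by: move the last 2 characters to the front (rotate right by 2), then delete the last 3 characters.
"irescind" → "ndiresci" → "ndire".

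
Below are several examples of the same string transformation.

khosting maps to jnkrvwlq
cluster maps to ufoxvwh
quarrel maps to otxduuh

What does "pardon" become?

The rule is to shift every letter 3 places forward in the alphabet (wrapping around), then move the last character to the front.
Applying both steps to "pardon": "sdugrq", then "qsdugr".
(Check on "cluster": → "foxvwhu" → "ufoxvwh" ✓)

qsdugr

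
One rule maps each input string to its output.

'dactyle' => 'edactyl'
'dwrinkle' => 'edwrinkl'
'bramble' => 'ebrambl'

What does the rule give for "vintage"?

What's happening: move the last character to the front.
On "vintage" that produces "evintag".

evintag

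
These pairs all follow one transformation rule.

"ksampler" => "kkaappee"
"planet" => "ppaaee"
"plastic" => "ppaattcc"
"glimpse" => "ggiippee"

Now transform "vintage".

vvnnaaee

The rule is to keep every other character starting from the first (positions 1st, 3rd, 5th, ...), then double every character.
Starting from "vintage": after the first operation, "vnae"; after the second, "vvnnaaee".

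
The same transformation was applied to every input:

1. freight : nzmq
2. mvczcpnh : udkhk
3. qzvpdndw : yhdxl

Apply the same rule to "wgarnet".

eoiz

Rule — shift every letter 8 places forward in the alphabet (wrapping around), then delete the last 3 characters.
Applying both steps to "wgarnet": "eoizvmb", then "eoiz".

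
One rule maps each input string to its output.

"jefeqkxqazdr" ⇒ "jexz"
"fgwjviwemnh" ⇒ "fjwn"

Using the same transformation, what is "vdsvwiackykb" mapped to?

vvay

The pattern: keep one character in every 3, starting at position 1 (positions 1st, 4th, 7th, ...).
On "vdsvwiackykb" that produces "vvay".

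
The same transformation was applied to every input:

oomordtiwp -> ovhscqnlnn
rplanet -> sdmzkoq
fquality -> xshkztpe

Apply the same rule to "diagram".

lzqfzhc

In each case the input is transformed by: reverse the string, then shift every letter 1 place backward in the alphabet (wrapping around).
Working it through for "diagram": intermediate "margaid", final "lzqfzhc".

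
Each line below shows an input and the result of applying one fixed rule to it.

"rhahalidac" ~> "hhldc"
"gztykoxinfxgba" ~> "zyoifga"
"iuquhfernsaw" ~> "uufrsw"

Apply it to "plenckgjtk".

In each case the input is transformed by: keep every other character starting from the second (positions 2nd, 4th, 6th, ...).
Doing the same to "plenckgjtk": "lnkjk".

lnkjk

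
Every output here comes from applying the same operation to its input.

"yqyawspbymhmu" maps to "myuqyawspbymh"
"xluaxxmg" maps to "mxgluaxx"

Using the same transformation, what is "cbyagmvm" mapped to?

Looking at the pairs, the operation is to swap the first and last characters, then move the last 2 characters to the front (rotate right by 2).
"cbyagmvm" → "vcmbyagm".

vcmbyagm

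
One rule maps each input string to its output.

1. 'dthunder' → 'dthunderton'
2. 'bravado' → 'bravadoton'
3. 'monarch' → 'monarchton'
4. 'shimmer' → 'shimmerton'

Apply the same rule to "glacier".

What's happening: append "ton".
For "glacier" the result is "glacierton".

glacierton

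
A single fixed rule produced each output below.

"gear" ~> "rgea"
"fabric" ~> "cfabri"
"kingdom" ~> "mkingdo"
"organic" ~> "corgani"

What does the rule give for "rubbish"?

The rule is to move the last character to the front.
Applying that to "rubbish" gives "hrubbis".

hrubbis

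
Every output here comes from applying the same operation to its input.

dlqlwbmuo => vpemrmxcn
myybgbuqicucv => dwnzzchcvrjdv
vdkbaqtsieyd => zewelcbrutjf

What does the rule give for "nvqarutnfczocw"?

dxowrbsvuogdap

Looking at the pairs, the operation is to shift every letter 1 place forward in the alphabet (wrapping around), then move the last 2 characters to the front (rotate right by 2).
So "nvqarutnfczocw" becomes "dxowrbsvuogdap".
(Check on "vdkbaqtsieyd": → "welcbrutjfze" → "zewelcbrutjf" ✓)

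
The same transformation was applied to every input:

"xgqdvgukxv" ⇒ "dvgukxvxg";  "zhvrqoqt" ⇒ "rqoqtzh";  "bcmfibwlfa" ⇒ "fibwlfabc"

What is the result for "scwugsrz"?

Each output is the input with this applied: move the first 2 characters to the end (rotate left by 2), then delete the first character.
"scwugsrz" → "wugsrzsc" → "ugsrzsc".

ugsrzsc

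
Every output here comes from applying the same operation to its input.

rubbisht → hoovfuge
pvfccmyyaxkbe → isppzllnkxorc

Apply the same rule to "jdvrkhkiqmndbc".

qiexuxvdzaqopw

Looking at the pairs, the operation is to shift every letter 13 places forward in the alphabet (wrapping around) — i.e. ROT13, then move the first character to the end.
For "jdvrkhkiqmndbc", step one produces "wqiexuxvdzaqop"; step two turns that into "qiexuxvdzaqopw".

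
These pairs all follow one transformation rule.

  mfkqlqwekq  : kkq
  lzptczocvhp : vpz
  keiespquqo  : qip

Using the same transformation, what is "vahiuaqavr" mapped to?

vha

Each output is the input with this applied: keep one character in every 3, starting at position 3 (positions 3rd, 6th, 9th, ...), then move the last character to the front.
Starting from "vahiuaqavr": after the first operation, "hav"; after the second, "vha".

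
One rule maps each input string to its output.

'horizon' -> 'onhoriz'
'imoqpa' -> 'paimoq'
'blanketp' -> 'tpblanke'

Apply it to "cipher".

Each output is the input with this applied: move the last 2 characters to the front (rotate right by 2).
Applying that to "cipher" gives "erciph".

erciph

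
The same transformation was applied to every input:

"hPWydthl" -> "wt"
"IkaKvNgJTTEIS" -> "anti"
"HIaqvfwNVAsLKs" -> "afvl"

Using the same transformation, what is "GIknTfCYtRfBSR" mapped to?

Rule — keep one character in every 3, starting at position 3 (positions 3rd, 6th, 9th, ...), then convert every letter to lowercase.
For "GIknTfCYtRfBSR", step one produces "kftB"; step two turns that into "kftb".

kftb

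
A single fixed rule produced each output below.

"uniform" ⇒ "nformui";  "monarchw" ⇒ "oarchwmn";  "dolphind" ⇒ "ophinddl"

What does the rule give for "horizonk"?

oizonkhr

What's happening: move the first 2 characters to the end (rotate left by 2), then swap the first and last characters.
Doing the same to "horizonk": "oizonkhr".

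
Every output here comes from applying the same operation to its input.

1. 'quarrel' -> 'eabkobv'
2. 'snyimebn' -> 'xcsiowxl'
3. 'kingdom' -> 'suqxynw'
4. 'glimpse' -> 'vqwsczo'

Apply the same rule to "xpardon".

In each case the input is transformed by: shift every letter 10 places forward in the alphabet (wrapping around), then swap each adjacent pair of characters (1↔2, 3↔4, ...).
"xpardon" → "zhbkynx".

zhbkynx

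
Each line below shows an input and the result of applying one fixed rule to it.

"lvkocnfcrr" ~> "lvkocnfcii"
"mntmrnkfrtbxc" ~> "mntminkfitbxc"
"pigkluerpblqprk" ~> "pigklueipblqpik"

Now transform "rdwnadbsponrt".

idwnadbsponit

The rule is to replace every "r" with "i".
Applying that to "rdwnadbsponrt" gives "idwnadbsponit".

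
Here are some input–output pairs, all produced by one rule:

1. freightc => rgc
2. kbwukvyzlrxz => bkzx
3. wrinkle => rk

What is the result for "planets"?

le

Each output is the input with this applied: keep one character in every 3, starting at position 2 (positions 2nd, 5th, 8th, ...).
On "planets" that produces "le".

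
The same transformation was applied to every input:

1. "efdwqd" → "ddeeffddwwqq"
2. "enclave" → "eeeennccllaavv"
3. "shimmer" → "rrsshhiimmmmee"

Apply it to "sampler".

rrssaammppllee

The rule is to move the last character to the front, then double every character.
For "sampler", step one produces "rsample"; step two turns that into "rrssaammppllee".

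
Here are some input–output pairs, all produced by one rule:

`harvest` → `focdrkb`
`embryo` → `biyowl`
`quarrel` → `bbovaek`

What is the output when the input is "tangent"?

The rule is to move the first 3 characters to the end (rotate left by 3), then shift every letter 10 places forward in the alphabet (wrapping around).
Working it through for "tangent": intermediate "genttan", final "qoxddkx".

qoxddkx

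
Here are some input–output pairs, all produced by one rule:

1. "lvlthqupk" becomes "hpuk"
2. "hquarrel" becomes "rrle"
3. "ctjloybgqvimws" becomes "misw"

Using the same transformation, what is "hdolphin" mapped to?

hpni

The transformation: swap each adjacent pair of characters (1↔2, 3↔4, ...), then keep only the last 4 characters.
On "hdolphin": the first step gives "dhlohpni", and the second then gives "hpni".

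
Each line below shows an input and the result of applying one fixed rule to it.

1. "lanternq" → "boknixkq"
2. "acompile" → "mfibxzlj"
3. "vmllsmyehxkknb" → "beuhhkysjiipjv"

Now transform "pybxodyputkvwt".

mrqhstqmvyulav

Looking at the pairs, the operation is to swap the front and back halves of the string, then shift every letter 3 places backward in the alphabet (wrapping around).
Applying both steps to "pybxodyputkvwt": "putkvwtpybxody", then "mrqhstqmvyulav".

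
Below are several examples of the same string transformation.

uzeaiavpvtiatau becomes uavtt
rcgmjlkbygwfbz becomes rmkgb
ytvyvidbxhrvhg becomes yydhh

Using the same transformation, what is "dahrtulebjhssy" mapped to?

drljs

The pattern: keep one character in every 3, starting at position 1 (positions 1st, 4th, 7th, ...).
Applying that to "dahrtulebjhssy" gives "drljs".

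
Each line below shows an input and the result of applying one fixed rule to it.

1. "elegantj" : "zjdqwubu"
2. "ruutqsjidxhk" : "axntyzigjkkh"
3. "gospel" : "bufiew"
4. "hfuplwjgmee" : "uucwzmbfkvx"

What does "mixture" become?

uhkjnyc

Each output is the input with this applied: shift every letter 10 places backward in the alphabet (wrapping around), then reverse the string.
"mixture" → "uhkjnyc".
(Check on "gospel": → "weifub" → "bufiew" ✓)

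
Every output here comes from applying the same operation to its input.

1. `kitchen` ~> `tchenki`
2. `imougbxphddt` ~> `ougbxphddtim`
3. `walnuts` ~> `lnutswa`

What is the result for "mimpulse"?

mpulsemi

Each output is the input with this applied: move the first 2 characters to the end (rotate left by 2).
On "mimpulse" that produces "mpulsemi".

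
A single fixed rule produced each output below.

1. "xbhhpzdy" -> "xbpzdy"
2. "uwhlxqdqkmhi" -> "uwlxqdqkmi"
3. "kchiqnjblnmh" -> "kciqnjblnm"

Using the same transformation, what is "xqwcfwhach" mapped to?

xqwcfwac

In each case the input is transformed by: remove every "h".
For "xqwcfwhach" the result is "xqwcfwac".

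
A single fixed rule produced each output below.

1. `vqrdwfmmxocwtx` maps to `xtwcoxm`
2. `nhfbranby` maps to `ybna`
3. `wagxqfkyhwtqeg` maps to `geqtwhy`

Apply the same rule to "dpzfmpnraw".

warnp

Each output is the input with this applied: take characters alternately from the front and the back (1st, last, 2nd, 2nd-last, ...), then keep every other character starting from the second (positions 2nd, 4th, 6th, ...).
Applying both steps to "dpzfmpnraw": "dwpazrfnmp", then "warnp".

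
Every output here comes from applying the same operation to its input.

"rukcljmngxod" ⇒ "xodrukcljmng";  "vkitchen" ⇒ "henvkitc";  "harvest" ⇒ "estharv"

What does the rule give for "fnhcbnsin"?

The pattern: move the last 3 characters to the front (rotate right by 3).
Doing the same to "fnhcbnsin": "sinfnhcbn".

sinfnhcbn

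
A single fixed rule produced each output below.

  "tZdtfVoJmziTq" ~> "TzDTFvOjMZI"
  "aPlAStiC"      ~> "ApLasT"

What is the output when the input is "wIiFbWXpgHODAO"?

Looking at the pairs, the operation is to flip the case of every letter, then delete the last 2 characters.
Working it through for "wIiFbWXpgHODAO": intermediate "WiIfBwxPGhodao", final "WiIfBwxPGhod".

WiIfBwxPGhod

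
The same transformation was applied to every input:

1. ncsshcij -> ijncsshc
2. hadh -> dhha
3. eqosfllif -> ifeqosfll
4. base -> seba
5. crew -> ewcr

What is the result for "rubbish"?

The transformation: move the last 2 characters to the front (rotate right by 2).
For "rubbish" the result is "shrubbi".

shrubbi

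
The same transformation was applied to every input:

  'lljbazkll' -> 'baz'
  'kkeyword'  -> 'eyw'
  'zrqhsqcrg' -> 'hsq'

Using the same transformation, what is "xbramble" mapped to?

ram

What's happening: delete the last 3 characters, then keep only the last 3 characters.
On "xbramble": the first step gives "xbram", and the second then gives "ram".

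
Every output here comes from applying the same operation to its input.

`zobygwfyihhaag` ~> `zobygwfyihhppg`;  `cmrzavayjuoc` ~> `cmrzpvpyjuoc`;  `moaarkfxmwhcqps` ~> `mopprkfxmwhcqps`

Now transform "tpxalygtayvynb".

Rule — replace every "a" with "p".
"tpxalygtayvynb" → "tpxplygtpyvynb".

tpxplygtpyvynb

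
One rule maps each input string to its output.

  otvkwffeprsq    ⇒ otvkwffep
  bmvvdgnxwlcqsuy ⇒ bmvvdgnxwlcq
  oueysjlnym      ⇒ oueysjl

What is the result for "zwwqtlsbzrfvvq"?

In each case the input is transformed by: delete the last 3 characters.
On "zwwqtlsbzrfvvq" that produces "zwwqtlsbzrf".

zwwqtlsbzrf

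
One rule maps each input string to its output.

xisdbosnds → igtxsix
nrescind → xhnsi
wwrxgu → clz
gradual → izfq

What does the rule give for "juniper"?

The transformation: delete the first 3 characters, then shift every letter 5 places forward in the alphabet (wrapping around).
On "juniper": the first step gives "iper", and the second then gives "nujw".
(Check on "nrescind": → "scind" → "xhnsi" ✓)

nujw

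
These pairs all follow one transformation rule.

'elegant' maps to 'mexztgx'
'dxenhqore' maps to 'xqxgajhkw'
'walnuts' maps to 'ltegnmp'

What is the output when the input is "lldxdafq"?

Looking at the pairs, the operation is to shift every letter 7 places backward in the alphabet (wrapping around), then swap the first and last characters.
"lldxdafq" → "jewqwtye".

jewqwtye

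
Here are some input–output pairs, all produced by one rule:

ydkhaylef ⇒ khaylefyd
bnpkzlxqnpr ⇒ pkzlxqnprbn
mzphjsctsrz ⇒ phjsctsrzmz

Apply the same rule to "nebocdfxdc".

bocdfxdcne

The pattern: move the first 2 characters to the end (rotate left by 2).
Doing the same to "nebocdfxdc": "bocdfxdcne".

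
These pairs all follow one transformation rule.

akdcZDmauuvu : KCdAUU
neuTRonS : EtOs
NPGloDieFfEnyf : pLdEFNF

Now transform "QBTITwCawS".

In each case the input is transformed by: keep every other character starting from the second (positions 2nd, 4th, 6th, ...), then flip the case of every letter.
Starting from "QBTITwCawS": after the first operation, "BIwaS"; after the second, "biWAs".

biWAs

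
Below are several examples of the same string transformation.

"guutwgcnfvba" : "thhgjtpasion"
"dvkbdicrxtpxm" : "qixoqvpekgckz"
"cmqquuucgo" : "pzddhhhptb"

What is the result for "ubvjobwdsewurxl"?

hoiwbojqfrjheky

The rule is to shift every letter 13 places forward in the alphabet (wrapping around) — i.e. ROT13.
On "ubvjobwdsewurxl" that produces "hoiwbojqfrjheky".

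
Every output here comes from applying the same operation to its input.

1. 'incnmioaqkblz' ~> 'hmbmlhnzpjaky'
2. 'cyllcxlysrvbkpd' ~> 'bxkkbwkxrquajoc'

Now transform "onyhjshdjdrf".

In each case the input is transformed by: shift every letter 1 place backward in the alphabet (wrapping around).
On "onyhjshdjdrf" that produces "nmxgirgcicqe".

nmxgirgcicqe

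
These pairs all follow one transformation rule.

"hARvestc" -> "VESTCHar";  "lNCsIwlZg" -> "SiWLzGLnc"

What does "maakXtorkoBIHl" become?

The transformation: move the first 3 characters to the end (rotate left by 3), then flip the case of every letter.
"maakXtorkoBIHl" → "kXtorkoBIHlmaa" → "KxTORKObihLMAA".

KxTORKObihLMAA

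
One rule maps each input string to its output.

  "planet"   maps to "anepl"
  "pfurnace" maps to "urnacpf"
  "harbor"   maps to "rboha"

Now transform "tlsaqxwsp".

saqxwstl

Each output is the input with this applied: delete the last character, then move the first 2 characters to the end (rotate left by 2).
Working it through for "tlsaqxwsp": intermediate "tlsaqxws", final "saqxwstl".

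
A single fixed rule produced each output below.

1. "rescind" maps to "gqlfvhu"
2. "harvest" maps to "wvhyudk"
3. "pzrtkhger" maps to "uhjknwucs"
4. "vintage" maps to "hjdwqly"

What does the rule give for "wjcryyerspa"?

In each case the input is transformed by: reverse the string, then shift every letter 3 places forward in the alphabet (wrapping around).
"wjcryyerspa" → "apsreyyrcjw" → "dsvuhbbufmz".

dsvuhbbufmz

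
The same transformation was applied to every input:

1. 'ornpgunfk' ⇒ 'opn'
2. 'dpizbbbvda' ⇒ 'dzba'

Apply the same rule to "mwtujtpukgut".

mupg

What's happening: keep one character in every 3, starting at position 1 (positions 1st, 4th, 7th, ...).
Applying that to "mwtujtpukgut" gives "mupg".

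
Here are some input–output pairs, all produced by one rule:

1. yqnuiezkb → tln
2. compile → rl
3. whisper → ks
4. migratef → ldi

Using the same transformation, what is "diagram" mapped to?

What's happening: shift every letter 3 places forward in the alphabet (wrapping around), then keep one character in every 3, starting at position 2 (positions 2nd, 5th, 8th, ...).
For "diagram", step one produces "gldjudp"; step two turns that into "lu".

lu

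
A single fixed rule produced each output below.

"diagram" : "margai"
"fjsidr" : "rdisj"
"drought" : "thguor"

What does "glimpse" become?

espmil

Each output is the input with this applied: reverse the string, then delete the last character.
Working it through for "glimpse": intermediate "espmilg", final "espmil".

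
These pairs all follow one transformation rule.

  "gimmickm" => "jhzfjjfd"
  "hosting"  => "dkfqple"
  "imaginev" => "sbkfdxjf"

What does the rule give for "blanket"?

qbhkxiy

Each output is the input with this applied: reverse the string, then shift every letter 3 places backward in the alphabet (wrapping around).
Starting from "blanket": after the first operation, "teknalb"; after the second, "qbhkxiy".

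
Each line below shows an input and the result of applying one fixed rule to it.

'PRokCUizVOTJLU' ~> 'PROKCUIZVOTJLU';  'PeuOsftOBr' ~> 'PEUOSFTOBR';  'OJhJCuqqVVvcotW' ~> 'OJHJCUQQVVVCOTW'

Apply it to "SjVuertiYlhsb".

SJVUERTIYLHSB

The pattern: convert every letter to uppercase.
Doing the same to "SjVuertiYlhsb": "SJVUERTIYLHSB".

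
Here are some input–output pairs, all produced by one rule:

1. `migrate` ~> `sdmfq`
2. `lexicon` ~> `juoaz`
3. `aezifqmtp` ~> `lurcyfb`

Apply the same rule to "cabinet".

The transformation: shift every letter 12 places forward in the alphabet (wrapping around), then delete the first 2 characters.
Starting from "cabinet": after the first operation, "omnuzqf"; after the second, "nuzqf".
(Check on "aezifqmtp": → "mqlurcyfb" → "lurcyfb" ✓)

nuzqf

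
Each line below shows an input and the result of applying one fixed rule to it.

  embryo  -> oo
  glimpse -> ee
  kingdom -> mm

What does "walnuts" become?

ss

What's happening: repeat every character 3 times, then keep only the last 2 characters.
On "walnuts": the first step gives "wwwaaalllnnnuuutttsss", and the second then gives "ss".
(Check on "glimpse": → "gggllliiimmmpppssseee" → "ee" ✓)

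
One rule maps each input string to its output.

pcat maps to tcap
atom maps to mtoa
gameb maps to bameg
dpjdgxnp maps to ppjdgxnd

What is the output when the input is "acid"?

dcia

Rule — swap the first and last characters.
"acid" → "dcia".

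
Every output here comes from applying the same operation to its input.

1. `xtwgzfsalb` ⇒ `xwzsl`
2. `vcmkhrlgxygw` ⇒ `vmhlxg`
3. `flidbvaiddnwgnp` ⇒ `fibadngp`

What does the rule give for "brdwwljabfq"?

bdwjbq

Rule — keep every other character starting from the first (positions 1st, 3rd, 5th, ...).
Doing the same to "brdwwljabfq": "bdwjbq".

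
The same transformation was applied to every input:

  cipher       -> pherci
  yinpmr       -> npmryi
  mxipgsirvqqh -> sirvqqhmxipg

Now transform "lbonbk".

onbklb

Rule — move the last character to the front, then swap the front and back halves of the string.
Starting from "lbonbk": after the first operation, "klbonb"; after the second, "onbklb".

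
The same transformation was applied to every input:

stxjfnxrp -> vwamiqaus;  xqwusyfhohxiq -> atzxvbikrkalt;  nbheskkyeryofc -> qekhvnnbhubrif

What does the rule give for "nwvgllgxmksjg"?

qzyjoojapnvmj

Looking at the pairs, the operation is to shift every letter 3 places forward in the alphabet (wrapping around).
Doing the same to "nwvgllgxmksjg": "qzyjoojapnvmj".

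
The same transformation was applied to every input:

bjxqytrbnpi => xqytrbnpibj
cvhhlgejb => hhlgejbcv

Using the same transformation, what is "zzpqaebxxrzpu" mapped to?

pqaebxxrzpuzz

Looking at the pairs, the operation is to move the first 2 characters to the end (rotate left by 2).
So "zzpqaebxxrzpu" becomes "pqaebxxrzpuzz".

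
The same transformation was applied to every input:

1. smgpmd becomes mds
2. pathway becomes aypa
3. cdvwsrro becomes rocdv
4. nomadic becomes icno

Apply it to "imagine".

neim

In each case the input is transformed by: move the last 2 characters to the front (rotate right by 2), then delete the last 3 characters.
Starting from "imagine": after the first operation, "neimagi"; after the second, "neim".
(Check on "nomadic": → "icnomad" → "icno" ✓)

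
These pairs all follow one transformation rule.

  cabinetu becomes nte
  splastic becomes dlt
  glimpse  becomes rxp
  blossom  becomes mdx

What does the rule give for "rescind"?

cno

The transformation: shift every letter 11 places forward in the alphabet (wrapping around), then keep one character in every 3, starting at position 1 (positions 1st, 4th, 7th, ...).
"rescind" → "cpdntyo" → "cno".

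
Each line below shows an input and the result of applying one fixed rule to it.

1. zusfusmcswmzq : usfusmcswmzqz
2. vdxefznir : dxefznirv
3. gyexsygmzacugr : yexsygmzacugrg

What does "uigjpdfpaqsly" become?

The transformation: move the first character to the end.
On "uigjpdfpaqsly" that produces "igjpdfpaqslyu".

igjpdfpaqslyu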